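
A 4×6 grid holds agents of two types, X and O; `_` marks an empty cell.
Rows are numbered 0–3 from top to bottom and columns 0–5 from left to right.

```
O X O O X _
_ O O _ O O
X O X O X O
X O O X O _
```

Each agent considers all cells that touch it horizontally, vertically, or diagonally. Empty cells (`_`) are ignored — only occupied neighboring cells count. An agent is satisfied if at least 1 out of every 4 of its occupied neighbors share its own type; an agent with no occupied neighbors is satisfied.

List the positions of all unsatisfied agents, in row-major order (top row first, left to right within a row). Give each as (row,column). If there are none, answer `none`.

Row 0: (0,0)O 1/2 ✓ · (0,1)X 0/4 ✗ · (0,2)O 3/4 ✓ · (0,3)O 3/4 ✓ · (0,4)X 0/3 ✗
Row 1: (1,1)O 4/7 ✓ · (1,2)O 5/7 ✓ · (1,4)O 4/6 ✓ · (1,5)O 2/4 ✓
Row 2: (2,0)X 1/4 ✓ · (2,1)O 4/7 ✓ · (2,2)X 1/7 ✗ · (2,3)O 4/7 ✓ · (2,4)X 1/6 ✗ · (2,5)O 3/4 ✓
Row 3: (3,0)X 1/3 ✓ · (3,1)O 2/5 ✓ · (3,2)O 3/5 ✓ · (3,3)X 2/5 ✓ · (3,4)O 2/4 ✓

(0,1), (0,4), (2,2), (2,4)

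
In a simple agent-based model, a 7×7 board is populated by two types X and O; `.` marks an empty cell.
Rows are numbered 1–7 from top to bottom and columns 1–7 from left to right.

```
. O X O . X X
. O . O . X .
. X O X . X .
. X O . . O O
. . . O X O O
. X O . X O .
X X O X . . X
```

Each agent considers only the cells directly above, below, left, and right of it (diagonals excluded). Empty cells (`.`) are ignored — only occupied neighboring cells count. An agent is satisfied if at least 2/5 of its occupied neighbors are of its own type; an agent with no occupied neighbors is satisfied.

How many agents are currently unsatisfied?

(1,2)O 1/2 ✓
(1,3)X 0/2 ✗
(1,4)O 1/2 ✓
(1,6)X 2/2 ✓
(1,7)X 1/1 ✓
(2,2)O 1/2 ✓
(2,4)O 1/2 ✓
(2,6)X 2/2 ✓
(3,2)X 1/3 ✗
(3,3)O 1/3 ✗
(3,4)X 0/2 ✗
(3,6)X 1/2 ✓
(4,2)X 1/2 ✓
(4,3)O 1/2 ✓
(4,6)O 2/3 ✓
(4,7)O 2/2 ✓
(5,4)O 0/1 ✗
(5,5)X 1/3 ✗
(5,6)O 3/4 ✓
(5,7)O 2/2 ✓
(6,2)X 1/2 ✓
(6,3)O 1/2 ✓
(6,5)X 1/2 ✓
(6,6)O 1/2 ✓
(7,1)X 1/1 ✓
(7,2)X 2/3 ✓
(7,3)O 1/3 ✗
(7,4)X 0/1 ✗
(7,7)X 0/0 ✓
Unsatisfied: (1,3), (3,2), (3,3), (3,4), (5,4), (5,5), (7,3), (7,4) — 8 in total.

8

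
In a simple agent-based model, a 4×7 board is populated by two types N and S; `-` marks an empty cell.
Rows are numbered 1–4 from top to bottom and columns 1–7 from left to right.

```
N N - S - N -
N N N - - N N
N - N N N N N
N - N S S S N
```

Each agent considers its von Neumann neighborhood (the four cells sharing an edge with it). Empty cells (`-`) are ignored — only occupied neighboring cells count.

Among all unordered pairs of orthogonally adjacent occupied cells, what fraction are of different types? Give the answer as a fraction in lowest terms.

1/5

Scan each occupied cell's neighbors to the right and below so each pair is counted once.
Row 1: N(1,1)–N(1,2)= N(1,1)–N(2,1)= N(1,2)–N(2,2)= N(1,6)–N(2,6)=  → 0/4 unlike.
Row 2: N(2,1)–N(2,2)= N(2,1)–N(3,1)= N(2,2)–N(2,3)= N(2,3)–N(3,3)= N(2,6)–N(2,7)= N(2,6)–N(3,6)= N(2,7)–N(3,7)=  → 0/7 unlike.
Row 3: N(3,1)–N(4,1)= N(3,3)–N(3,4)= N(3,3)–N(4,3)= N(3,4)–N(3,5)= N(3,4)–S(4,4)≠ N(3,5)–N(3,6)= N(3,5)–S(4,5)≠ N(3,6)–N(3,7)= N(3,6)–S(4,6)≠ N(3,7)–N(4,7)=  → 3/10 unlike.
Row 4: N(4,3)–S(4,4)≠ S(4,4)–S(4,5)= S(4,5)–S(4,6)= S(4,6)–N(4,7)≠  → 2/4 unlike.
Total adjacent occupied pairs: 25; unlike-type pairs: 5.
5/25 reduces to 1/5.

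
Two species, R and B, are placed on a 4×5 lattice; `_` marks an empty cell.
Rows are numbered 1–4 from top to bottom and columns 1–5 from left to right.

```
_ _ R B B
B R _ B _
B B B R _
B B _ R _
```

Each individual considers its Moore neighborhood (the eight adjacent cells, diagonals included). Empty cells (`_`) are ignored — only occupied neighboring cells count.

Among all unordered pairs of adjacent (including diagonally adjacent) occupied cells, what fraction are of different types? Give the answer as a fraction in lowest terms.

Scan each occupied cell's neighbors to the right and below (and the two forward diagonals) so each pair is counted once.
From row 1: 2 unlike of 6 pairs (running 2/6).
From row 2: 5 unlike of 8 pairs (running 7/14).
From row 3: 2 unlike of 10 pairs (running 9/24).
From row 4: 0 unlike of 1 pairs (running 9/25).
Total adjacent occupied pairs: 25; unlike-type pairs: 9.
9/25 is already in lowest terms.

9/25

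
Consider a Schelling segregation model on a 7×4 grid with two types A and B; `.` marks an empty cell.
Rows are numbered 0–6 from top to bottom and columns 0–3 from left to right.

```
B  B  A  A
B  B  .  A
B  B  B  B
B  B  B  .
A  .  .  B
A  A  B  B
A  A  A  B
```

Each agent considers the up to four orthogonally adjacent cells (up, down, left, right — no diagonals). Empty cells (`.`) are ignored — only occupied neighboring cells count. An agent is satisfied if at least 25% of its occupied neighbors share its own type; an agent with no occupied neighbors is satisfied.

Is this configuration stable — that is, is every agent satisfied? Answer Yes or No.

Yes

(0,0)B 2/2 ✓
(0,1)B 2/3 ✓
(0,2)A 1/2 ✓
(0,3)A 2/2 ✓
(1,0)B 3/3 ✓
(1,1)B 3/3 ✓
(1,3)A 1/2 ✓
(2,0)B 3/3 ✓
(2,1)B 4/4 ✓
(2,2)B 3/3 ✓
(2,3)B 1/2 ✓
(3,0)B 2/3 ✓
(3,1)B 3/3 ✓
(3,2)B 2/2 ✓
(4,0)A 1/2 ✓
(4,3)B 1/1 ✓
(5,0)A 3/3 ✓
(5,1)A 2/3 ✓
(5,2)B 1/3 ✓
(5,3)B 3/3 ✓
(6,0)A 2/2 ✓
(6,1)A 3/3 ✓
(6,2)A 1/3 ✓
(6,3)B 1/2 ✓
All meet the threshold, so the configuration is stable.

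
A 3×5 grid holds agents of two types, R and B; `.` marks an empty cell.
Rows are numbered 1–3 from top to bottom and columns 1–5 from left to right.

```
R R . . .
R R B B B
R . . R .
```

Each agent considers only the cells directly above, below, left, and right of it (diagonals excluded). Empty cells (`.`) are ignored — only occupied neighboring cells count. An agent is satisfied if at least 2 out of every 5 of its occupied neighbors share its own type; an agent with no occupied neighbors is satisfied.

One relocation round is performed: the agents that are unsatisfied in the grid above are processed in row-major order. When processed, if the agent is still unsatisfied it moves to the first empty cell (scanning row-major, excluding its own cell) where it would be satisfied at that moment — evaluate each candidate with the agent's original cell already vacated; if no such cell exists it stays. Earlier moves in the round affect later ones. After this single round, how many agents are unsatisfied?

Initially unsatisfied (in order): (3,4).
  (3,4) → (1,3).
Resulting grid:
R R R . .
R R B B B
R . . . .
Unsatisfied now: (2,3).

1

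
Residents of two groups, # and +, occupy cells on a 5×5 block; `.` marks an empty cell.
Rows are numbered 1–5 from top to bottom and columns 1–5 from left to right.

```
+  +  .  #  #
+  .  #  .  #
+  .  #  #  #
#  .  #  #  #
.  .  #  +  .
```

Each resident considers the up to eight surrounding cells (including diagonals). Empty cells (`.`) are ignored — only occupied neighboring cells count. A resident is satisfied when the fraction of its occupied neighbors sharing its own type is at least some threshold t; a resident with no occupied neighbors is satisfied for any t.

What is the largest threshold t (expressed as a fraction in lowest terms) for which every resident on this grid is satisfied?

Row 1: (1,1)+ 2/2 · (1,2)+ 2/3 · (1,4)# 3/3 · (1,5)# 2/2
Row 2: (2,1)+ 3/3 · (2,3)# 3/4 · (2,5)# 4/4
Row 3: (3,1)+ 1/2 · (3,3)# 4/4 · (3,4)# 7/7 · (3,5)# 4/4
Row 4: (4,1)# 0/1 · (4,3)# 4/5 · (4,4)# 6/7 · (4,5)# 3/4
Row 5: (5,3)# 2/3 · (5,4)+ 0/4
The smallest same-type fraction is 0/1 at (4,1), which reduces to 0/1. Any threshold above that leaves this resident unsatisfied.

0/1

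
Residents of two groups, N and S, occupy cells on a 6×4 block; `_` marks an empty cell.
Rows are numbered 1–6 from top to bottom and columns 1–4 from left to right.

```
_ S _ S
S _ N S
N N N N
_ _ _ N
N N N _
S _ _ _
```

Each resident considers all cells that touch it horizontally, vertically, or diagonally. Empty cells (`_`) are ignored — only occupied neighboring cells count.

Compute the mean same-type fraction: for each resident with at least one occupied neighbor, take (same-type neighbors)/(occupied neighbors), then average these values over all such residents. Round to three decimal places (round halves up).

0.575

Row 1: (1,2)S 1/2 · (1,4)S 1/2
Row 2: (2,1)S 1/3 · (2,3)N 3/6 · (2,4)S 1/4
Row 3: (3,1)N 1/2 · (3,2)N 3/4 · (3,3)N 4/5 · (3,4)N 3/4
Row 4: (4,4)N 3/3
Row 5: (5,1)N 1/2 · (5,2)N 2/3 · (5,3)N 2/2
Row 6: (6,1)S 0/2
Sum over 14 residents: 1/2 + 1/2 + 1/3 + 3/6 + 1/4 + 1/2 + 3/4 + 4/5 + 3/4 + 3/3 + 1/2 + 2/3 + 2/2 + 0/2 = 161/20; mean = 161/20 ÷ 14 = 23/40 = 0.575 → 0.575.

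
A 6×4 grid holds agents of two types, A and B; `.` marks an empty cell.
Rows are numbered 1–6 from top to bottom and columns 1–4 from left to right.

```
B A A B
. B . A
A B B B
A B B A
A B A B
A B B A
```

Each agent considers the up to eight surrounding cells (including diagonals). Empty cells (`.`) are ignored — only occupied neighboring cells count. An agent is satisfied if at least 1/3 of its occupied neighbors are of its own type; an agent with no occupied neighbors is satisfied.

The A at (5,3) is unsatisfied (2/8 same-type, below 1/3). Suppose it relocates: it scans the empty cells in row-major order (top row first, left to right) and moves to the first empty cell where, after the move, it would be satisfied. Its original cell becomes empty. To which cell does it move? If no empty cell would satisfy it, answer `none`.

(2,1)

Vacating (5,3). Empty cells in order:
  (2,1): 2/5 same-type → satisfied — stop here.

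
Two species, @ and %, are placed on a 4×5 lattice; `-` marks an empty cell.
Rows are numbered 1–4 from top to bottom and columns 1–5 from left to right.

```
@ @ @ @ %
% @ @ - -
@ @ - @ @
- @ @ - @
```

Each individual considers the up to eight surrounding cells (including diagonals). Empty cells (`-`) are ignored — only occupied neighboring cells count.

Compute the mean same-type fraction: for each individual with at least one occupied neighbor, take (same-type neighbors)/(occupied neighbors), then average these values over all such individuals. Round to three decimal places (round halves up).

Row 1: (1,1)@ 2/3 · (1,2)@ 4/5 · (1,3)@ 4/4 · (1,4)@ 2/3 · (1,5)% 0/1
Row 2: (2,1)% 0/5 · (2,2)@ 6/7 · (2,3)@ 6/6
Row 3: (3,1)@ 3/4 · (3,2)@ 5/6 · (3,4)@ 4/4 · (3,5)@ 2/2
Row 4: (4,2)@ 3/3 · (4,3)@ 3/3 · (4,5)@ 2/2
Sum over 15 individuals: 2/3 + 4/5 + 4/4 + 2/3 + 0/1 + 0/5 + 6/7 + 6/6 + 3/4 + 5/6 + 4/4 + 2/2 + 3/3 + 3/3 + 2/2 = 4861/420; mean = 4861/420 ÷ 15 = 4861/6300 = 0.771587… → 0.772.

0.772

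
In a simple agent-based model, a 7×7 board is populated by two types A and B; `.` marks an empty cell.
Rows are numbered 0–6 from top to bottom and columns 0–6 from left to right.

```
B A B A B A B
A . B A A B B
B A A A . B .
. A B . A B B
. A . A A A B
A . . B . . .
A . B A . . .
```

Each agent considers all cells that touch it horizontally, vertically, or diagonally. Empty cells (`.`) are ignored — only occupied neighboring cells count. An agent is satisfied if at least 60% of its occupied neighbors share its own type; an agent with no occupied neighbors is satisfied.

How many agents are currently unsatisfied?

(0,0)B 0/2 ✗
(0,1)A 1/4 ✗
(0,2)B 1/4 ✗
(0,3)A 2/5 ✗
(0,4)B 1/5 ✗
(0,5)A 1/5 ✗
(0,6)B 2/3 ✓
(1,0)A 2/4 ✗
(1,2)B 1/7 ✗
(1,3)A 4/7 ✗
(1,4)A 4/7 ✗
(1,5)B 4/6 ✓
(1,6)B 3/4 ✓
(2,0)B 0/3 ✗
(2,1)A 3/6 ✗
(2,2)A 4/6 ✓
(2,3)A 4/6 ✓
(2,5)B 4/6 ✓
(3,1)A 3/5 ✓
(3,2)B 0/6 ✗
(3,4)A 4/6 ✓
(3,5)B 3/6 ✗
(3,6)B 3/4 ✓
(4,1)A 2/3 ✓
(4,3)A 2/4 ✗
(4,4)A 3/5 ✓
(4,5)A 2/5 ✗
(4,6)B 2/3 ✓
(5,0)A 2/2 ✓
(5,3)B 1/4 ✗
(6,0)A 1/1 ✓
(6,2)B 1/2 ✗
(6,3)A 0/2 ✗
Unsatisfied: (0,0), (0,1), (0,2), (0,3), (0,4), (0,5), (1,0), (1,2), (1,3), (1,4), (2,0), (2,1), (3,2), (3,5), (4,3), (4,5), (5,3), (6,2), (6,3) — 19 in total.

19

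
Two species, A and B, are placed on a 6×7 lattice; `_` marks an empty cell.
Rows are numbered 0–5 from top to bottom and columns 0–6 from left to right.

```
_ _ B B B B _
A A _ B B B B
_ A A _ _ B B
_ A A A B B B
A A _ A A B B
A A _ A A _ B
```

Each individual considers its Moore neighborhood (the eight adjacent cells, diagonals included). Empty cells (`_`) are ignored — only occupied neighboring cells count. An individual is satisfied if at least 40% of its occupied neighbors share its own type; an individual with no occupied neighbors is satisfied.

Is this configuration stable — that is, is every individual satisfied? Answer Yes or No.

Row 0: (0,2)B 2/3 ok · (0,3)B 4/4 ok · (0,4)B 5/5 ok · (0,5)B 4/4 ok
Row 1: (1,0)A 2/2 ok · (1,1)A 3/4 ok · (1,3)B 4/5 ok · (1,4)B 6/6 ok · (1,5)B 6/6 ok · (1,6)B 4/4 ok
Row 2: (2,1)A 5/5 ok · (2,2)A 5/6 ok · (2,5)B 7/7 ok · (2,6)B 5/5 ok
Row 3: (3,1)A 5/5 ok · (3,2)A 6/6 ok · (3,3)A 4/5 ok · (3,4)B 3/6 ok · (3,5)B 6/7 ok · (3,6)B 5/5 ok
Row 4: (4,0)A 4/4 ok · (4,1)A 5/5 ok · (4,3)A 5/6 ok · (4,4)A 4/7 ok · (4,5)B 5/7 ok · (4,6)B 4/4 ok
Row 5: (5,0)A 3/3 ok · (5,1)A 3/3 ok · (5,3)A 3/3 ok · (5,4)A 3/4 ok · (5,6)B 2/2 ok
All meet the threshold, so the configuration is stable.

Yes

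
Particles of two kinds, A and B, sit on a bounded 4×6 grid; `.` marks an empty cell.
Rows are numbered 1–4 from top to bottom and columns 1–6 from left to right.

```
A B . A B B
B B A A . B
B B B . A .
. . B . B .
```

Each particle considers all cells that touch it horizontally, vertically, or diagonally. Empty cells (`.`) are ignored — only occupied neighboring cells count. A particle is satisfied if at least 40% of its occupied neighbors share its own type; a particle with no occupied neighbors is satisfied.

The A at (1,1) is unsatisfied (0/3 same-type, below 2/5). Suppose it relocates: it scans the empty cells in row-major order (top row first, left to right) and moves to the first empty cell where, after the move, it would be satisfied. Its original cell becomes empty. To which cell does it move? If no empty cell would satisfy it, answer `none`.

(1,3)

Vacating (1,1). Empty cells in order:
  (1,3): 3/5 same-type → satisfied — stop here.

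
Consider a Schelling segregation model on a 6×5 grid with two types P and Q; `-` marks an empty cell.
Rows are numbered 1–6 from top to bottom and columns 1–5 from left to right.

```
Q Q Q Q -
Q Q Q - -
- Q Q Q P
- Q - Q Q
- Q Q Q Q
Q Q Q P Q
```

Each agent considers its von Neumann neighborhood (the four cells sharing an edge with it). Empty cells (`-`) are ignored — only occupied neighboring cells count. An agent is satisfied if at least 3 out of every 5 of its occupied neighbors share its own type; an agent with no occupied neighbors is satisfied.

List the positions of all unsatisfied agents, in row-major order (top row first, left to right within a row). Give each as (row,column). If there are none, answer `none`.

(3,5), (6,4), (6,5)

(1,1)Q 2/2 ✓
(1,2)Q 3/3 ✓
(1,3)Q 3/3 ✓
(1,4)Q 1/1 ✓
(2,1)Q 2/2 ✓
(2,2)Q 4/4 ✓
(2,3)Q 3/3 ✓
(3,2)Q 3/3 ✓
(3,3)Q 3/3 ✓
(3,4)Q 2/3 ✓
(3,5)P 0/2 ✗
(4,2)Q 2/2 ✓
(4,4)Q 3/3 ✓
(4,5)Q 2/3 ✓
(5,2)Q 3/3 ✓
(5,3)Q 3/3 ✓
(5,4)Q 3/4 ✓
(5,5)Q 3/3 ✓
(6,1)Q 1/1 ✓
(6,2)Q 3/3 ✓
(6,3)Q 2/3 ✓
(6,4)P 0/3 ✗
(6,5)Q 1/2 ✗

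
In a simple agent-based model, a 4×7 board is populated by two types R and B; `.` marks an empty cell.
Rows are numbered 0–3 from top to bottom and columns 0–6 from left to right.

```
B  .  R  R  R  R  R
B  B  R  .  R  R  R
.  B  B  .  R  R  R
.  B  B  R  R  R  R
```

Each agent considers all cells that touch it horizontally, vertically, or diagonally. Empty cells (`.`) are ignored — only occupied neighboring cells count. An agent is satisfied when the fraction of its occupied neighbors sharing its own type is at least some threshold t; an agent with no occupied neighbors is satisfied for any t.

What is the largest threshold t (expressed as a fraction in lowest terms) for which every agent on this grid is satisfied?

Row 0: (0,0)B 2/2 · (0,2)R 2/3 · (0,3)R 4/4 · (0,4)R 4/4 · (0,5)R 5/5 · (0,6)R 3/3
Row 1: (1,0)B 3/3 · (1,1)B 4/6 · (1,2)R 2/5 · (1,4)R 6/6 · (1,5)R 8/8 · (1,6)R 5/5
Row 2: (2,1)B 5/6 · (2,2)B 4/6 · (2,4)R 6/6 · (2,5)R 8/8 · (2,6)R 5/5
Row 3: (3,1)B 3/3 · (3,2)B 3/4 · (3,3)R 2/4 · (3,4)R 4/4 · (3,5)R 5/5 · (3,6)R 3/3
The smallest same-type fraction is 2/5 at (1,2), which reduces to 2/5. Any threshold above that leaves this agent unsatisfied.

2/5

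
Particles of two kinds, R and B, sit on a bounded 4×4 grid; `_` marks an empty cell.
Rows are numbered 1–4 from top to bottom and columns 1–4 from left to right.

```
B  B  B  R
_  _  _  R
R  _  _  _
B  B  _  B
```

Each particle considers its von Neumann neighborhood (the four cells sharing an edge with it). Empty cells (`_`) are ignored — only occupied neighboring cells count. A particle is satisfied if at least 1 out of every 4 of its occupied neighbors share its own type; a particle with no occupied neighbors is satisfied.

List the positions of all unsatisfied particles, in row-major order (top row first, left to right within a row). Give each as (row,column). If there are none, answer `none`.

Row 1: (1,1)B 1/1 ✓ · (1,2)B 2/2 ✓ · (1,3)B 1/2 ✓ · (1,4)R 1/2 ✓
Row 2: (2,4)R 1/1 ✓
Row 3: (3,1)R 0/1 ✗
Row 4: (4,1)B 1/2 ✓ · (4,2)B 1/1 ✓ · (4,4)B 0/0 ✓

(3,1)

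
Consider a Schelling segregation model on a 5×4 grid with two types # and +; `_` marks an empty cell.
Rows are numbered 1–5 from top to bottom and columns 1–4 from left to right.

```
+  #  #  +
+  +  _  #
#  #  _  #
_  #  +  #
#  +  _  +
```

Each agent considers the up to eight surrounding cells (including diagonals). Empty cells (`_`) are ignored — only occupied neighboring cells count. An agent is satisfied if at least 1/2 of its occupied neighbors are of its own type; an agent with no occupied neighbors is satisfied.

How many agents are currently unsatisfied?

8

Row 1: (1,1)+ 2/3 ✓ · (1,2)# 1/4 ✗ · (1,3)# 2/4 ✓ · (1,4)+ 0/2 ✗
Row 2: (2,1)+ 2/5 ✗ · (2,2)+ 2/6 ✗ · (2,4)# 2/3 ✓
Row 3: (3,1)# 2/4 ✓ · (3,2)# 2/5 ✗ · (3,4)# 2/3 ✓
Row 4: (4,2)# 3/5 ✓ · (4,3)+ 2/6 ✗ · (4,4)# 1/3 ✗
Row 5: (5,1)# 1/2 ✓ · (5,2)+ 1/3 ✗ · (5,4)+ 1/2 ✓
Unsatisfied: (1,2), (1,4), (2,1), (2,2), (3,2), (4,3), (4,4), (5,2) — 8 in total.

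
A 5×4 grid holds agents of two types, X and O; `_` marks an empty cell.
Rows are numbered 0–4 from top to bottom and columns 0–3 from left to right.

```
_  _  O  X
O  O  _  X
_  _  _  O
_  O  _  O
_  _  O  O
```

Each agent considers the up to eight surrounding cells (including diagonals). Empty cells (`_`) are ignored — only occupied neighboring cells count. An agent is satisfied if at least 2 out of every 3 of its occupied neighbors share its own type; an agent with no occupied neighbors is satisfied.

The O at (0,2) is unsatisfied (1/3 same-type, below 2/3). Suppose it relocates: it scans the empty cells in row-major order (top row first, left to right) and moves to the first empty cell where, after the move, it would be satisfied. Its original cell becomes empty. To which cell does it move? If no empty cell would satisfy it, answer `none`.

(0,0)

Vacating (0,2). Empty cells in order:
  (0,0): 2/2 same-type → satisfied — stop here.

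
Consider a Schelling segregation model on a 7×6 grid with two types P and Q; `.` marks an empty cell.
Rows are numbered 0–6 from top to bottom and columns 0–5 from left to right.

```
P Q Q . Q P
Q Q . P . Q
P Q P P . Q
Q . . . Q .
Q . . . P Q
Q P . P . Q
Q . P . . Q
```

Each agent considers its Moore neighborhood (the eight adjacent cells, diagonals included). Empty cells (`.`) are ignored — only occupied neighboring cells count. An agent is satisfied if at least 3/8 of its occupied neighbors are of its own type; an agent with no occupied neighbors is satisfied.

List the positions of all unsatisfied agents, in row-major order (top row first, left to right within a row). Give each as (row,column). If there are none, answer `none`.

(0,0), (0,4), (0,5), (2,0), (4,4), (5,1)

(0,0)P 0/3 not
(0,1)Q 3/4 satisfied
(0,2)Q 2/3 satisfied
(0,4)Q 1/3 not
(0,5)P 0/2 not
(1,0)Q 3/5 satisfied
(1,1)Q 4/7 satisfied
(1,3)P 2/4 satisfied
(1,5)Q 2/3 satisfied
(2,0)P 0/4 not
(2,1)Q 3/5 satisfied
(2,2)P 2/4 satisfied
(2,3)P 2/3 satisfied
(2,5)Q 2/2 satisfied
(3,0)Q 2/3 satisfied
(3,4)Q 2/4 satisfied
(4,0)Q 2/3 satisfied
(4,4)P 1/4 not
(4,5)Q 2/3 satisfied
(5,0)Q 2/3 satisfied
(5,1)P 1/4 not
(5,3)P 2/2 satisfied
(5,5)Q 2/3 satisfied
(6,0)Q 1/2 satisfied
(6,2)P 2/2 satisfied
(6,5)Q 1/1 satisfied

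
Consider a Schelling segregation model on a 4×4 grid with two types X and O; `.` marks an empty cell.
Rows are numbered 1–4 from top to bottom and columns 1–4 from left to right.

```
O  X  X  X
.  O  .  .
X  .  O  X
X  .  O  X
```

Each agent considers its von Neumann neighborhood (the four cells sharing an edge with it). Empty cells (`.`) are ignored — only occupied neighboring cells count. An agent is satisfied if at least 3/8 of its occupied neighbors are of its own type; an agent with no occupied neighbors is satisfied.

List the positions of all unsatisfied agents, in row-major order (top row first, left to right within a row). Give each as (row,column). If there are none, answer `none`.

(1,1), (1,2), (2,2)

(1,1)O 0/1 ✗
(1,2)X 1/3 ✗
(1,3)X 2/2 ✓
(1,4)X 1/1 ✓
(2,2)O 0/1 ✗
(3,1)X 1/1 ✓
(3,3)O 1/2 ✓
(3,4)X 1/2 ✓
(4,1)X 1/1 ✓
(4,3)O 1/2 ✓
(4,4)X 1/2 ✓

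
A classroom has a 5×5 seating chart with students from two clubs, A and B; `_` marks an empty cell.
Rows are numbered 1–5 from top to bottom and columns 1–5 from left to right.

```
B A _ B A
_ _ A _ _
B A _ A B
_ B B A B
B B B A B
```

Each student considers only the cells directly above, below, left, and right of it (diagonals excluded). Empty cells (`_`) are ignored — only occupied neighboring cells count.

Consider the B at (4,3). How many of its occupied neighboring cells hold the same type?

2

Occupied neighbors of (4,3): (5,3)=B, (4,2)=B, (4,4)=A.
Same type (B): 2 of 3.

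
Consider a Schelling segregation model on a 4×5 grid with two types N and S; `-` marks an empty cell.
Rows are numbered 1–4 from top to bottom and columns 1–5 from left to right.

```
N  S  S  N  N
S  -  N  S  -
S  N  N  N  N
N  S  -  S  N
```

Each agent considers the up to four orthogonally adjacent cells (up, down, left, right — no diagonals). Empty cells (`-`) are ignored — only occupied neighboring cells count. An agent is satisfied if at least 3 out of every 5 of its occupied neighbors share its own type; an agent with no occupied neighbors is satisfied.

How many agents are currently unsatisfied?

(1,1)N 0/2 not
(1,2)S 1/2 not
(1,3)S 1/3 not
(1,4)N 1/3 not
(1,5)N 1/1 satisfied
(2,1)S 1/2 not
(2,3)N 1/3 not
(2,4)S 0/3 not
(3,1)S 1/3 not
(3,2)N 1/3 not
(3,3)N 3/3 satisfied
(3,4)N 2/4 not
(3,5)N 2/2 satisfied
(4,1)N 0/2 not
(4,2)S 0/2 not
(4,4)S 0/2 not
(4,5)N 1/2 not
Unsatisfied: (1,1), (1,2), (1,3), (1,4), (2,1), (2,3), (2,4), (3,1), (3,2), (3,4), (4,1), (4,2), (4,4), (4,5) — 14 in total.

14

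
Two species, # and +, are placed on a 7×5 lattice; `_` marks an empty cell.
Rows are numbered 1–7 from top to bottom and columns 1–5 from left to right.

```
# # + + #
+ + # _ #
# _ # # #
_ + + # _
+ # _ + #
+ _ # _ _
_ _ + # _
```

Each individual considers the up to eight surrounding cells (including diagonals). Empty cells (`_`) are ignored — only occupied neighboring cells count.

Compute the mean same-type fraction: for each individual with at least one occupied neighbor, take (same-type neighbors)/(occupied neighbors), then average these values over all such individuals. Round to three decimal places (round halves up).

Row 1: (1,1)# 1/3 · (1,2)# 2/5 · (1,3)+ 2/4 · (1,4)+ 1/4 · (1,5)# 1/2
Row 2: (2,1)+ 1/4 · (2,2)+ 2/7 · (2,3)# 3/6 · (2,5)# 3/4
Row 3: (3,1)# 0/3 · (3,3)# 3/6 · (3,4)# 5/6 · (3,5)# 3/3
Row 4: (4,2)+ 2/5 · (4,3)+ 2/6 · (4,4)# 4/6
Row 5: (5,1)+ 2/3 · (5,2)# 1/5 · (5,4)+ 1/4 · (5,5)# 1/2
Row 6: (6,1)+ 1/2 · (6,3)# 2/4
Row 7: (7,3)+ 0/2 · (7,4)# 1/2
Sum over 24 individuals: 1/3 + 2/5 + 2/4 + 1/4 + 1/2 + 1/4 + 2/7 + 3/6 + 3/4 + 0/3 + 3/6 + 5/6 + 3/3 + 2/5 + 2/6 + 4/6 + 2/3 + 1/5 + 1/4 + 1/2 + 1/2 + 2/4 + 0/2 + 1/2 = 223/21; mean = 223/21 ÷ 24 = 223/504 = 0.442460… → 0.442.

0.442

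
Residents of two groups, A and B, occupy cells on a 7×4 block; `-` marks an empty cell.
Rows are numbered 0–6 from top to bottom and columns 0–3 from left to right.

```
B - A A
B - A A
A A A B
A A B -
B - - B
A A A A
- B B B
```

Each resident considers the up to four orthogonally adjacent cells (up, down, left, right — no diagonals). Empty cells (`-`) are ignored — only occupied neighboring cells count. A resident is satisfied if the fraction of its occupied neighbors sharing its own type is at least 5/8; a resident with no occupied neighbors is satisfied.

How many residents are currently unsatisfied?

10

(0,0)B 1/1 ok
(0,2)A 2/2 ok
(0,3)A 2/2 ok
(1,0)B 1/2 unhappy
(1,2)A 3/3 ok
(1,3)A 2/3 ok
(2,0)A 2/3 ok
(2,1)A 3/3 ok
(2,2)A 2/4 unhappy
(2,3)B 0/2 unhappy
(3,0)A 2/3 ok
(3,1)A 2/3 ok
(3,2)B 0/2 unhappy
(4,0)B 0/2 unhappy
(4,3)B 0/1 unhappy
(5,0)A 1/2 unhappy
(5,1)A 2/3 ok
(5,2)A 2/3 ok
(5,3)A 1/3 unhappy
(6,1)B 1/2 unhappy
(6,2)B 2/3 ok
(6,3)B 1/2 unhappy
Unsatisfied: (1,0), (2,2), (2,3), (3,2), (4,0), (4,3), (5,0), (5,3), (6,1), (6,3) — 10 in total.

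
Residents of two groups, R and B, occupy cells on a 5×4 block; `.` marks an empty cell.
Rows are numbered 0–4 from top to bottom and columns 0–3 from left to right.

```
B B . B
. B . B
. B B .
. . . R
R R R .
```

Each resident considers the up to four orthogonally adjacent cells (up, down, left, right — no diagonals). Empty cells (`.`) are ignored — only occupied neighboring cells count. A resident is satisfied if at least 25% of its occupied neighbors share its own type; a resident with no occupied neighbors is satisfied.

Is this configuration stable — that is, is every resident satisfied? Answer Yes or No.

Yes

Row 0: (0,0)B 1/1 satisfied · (0,1)B 2/2 satisfied · (0,3)B 1/1 satisfied
Row 1: (1,1)B 2/2 satisfied · (1,3)B 1/1 satisfied
Row 2: (2,1)B 2/2 satisfied · (2,2)B 1/1 satisfied
Row 3: (3,3)R 0/0 satisfied
Row 4: (4,0)R 1/1 satisfied · (4,1)R 2/2 satisfied · (4,2)R 1/1 satisfied
All meet the threshold, so the configuration is stable.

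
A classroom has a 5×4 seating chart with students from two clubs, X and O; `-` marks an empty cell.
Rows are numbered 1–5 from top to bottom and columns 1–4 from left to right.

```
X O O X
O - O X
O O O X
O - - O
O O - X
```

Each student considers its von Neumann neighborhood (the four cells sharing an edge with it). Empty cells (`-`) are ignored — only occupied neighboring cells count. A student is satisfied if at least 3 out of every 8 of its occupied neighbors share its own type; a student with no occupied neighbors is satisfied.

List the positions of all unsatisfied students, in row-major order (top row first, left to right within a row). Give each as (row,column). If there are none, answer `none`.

(1,1), (3,4), (4,4), (5,4)

Row 1: (1,1)X 0/2 unhappy · (1,2)O 1/2 ok · (1,3)O 2/3 ok · (1,4)X 1/2 ok
Row 2: (2,1)O 1/2 ok · (2,3)O 2/3 ok · (2,4)X 2/3 ok
Row 3: (3,1)O 3/3 ok · (3,2)O 2/2 ok · (3,3)O 2/3 ok · (3,4)X 1/3 unhappy
Row 4: (4,1)O 2/2 ok · (4,4)O 0/2 unhappy
Row 5: (5,1)O 2/2 ok · (5,2)O 1/1 ok · (5,4)X 0/1 unhappy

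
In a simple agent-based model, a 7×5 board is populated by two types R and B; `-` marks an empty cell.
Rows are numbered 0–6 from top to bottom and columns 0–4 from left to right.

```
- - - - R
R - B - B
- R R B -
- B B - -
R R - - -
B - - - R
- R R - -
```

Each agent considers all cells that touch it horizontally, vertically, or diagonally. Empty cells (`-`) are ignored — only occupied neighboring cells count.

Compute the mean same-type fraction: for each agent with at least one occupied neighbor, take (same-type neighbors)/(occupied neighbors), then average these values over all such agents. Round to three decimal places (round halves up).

Row 0: (0,4)R 0/1
Row 1: (1,0)R 1/1 · (1,2)B 1/3 · (1,4)B 1/2
Row 2: (2,1)R 2/5 · (2,2)R 1/5 · (2,3)B 3/4
Row 3: (3,1)B 1/5 · (3,2)B 2/5
Row 4: (4,0)R 1/3 · (4,1)R 1/4
Row 5: (5,0)B 0/3 · (5,4)R — no occupied neighbors
Row 6: (6,1)R 1/2 · (6,2)R 1/1
Sum over 14 agents: 0/1 + 1/1 + 1/3 + 1/2 + 2/5 + 1/5 + 3/4 + 1/5 + 2/5 + 1/3 + 1/4 + 0/3 + 1/2 + 1/1 = 88/15; mean = 88/15 ÷ 14 = 44/105 = 0.419047… → 0.419.

0.419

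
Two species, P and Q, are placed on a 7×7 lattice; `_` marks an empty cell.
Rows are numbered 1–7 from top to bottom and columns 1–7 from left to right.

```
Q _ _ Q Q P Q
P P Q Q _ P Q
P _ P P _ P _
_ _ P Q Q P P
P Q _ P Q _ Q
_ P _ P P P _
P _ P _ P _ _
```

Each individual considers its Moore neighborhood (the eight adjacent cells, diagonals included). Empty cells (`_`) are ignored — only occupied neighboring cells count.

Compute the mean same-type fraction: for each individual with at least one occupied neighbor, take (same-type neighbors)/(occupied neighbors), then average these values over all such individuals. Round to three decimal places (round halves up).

0.528

(1,1)Q 0/2
(1,4)Q 3/3
(1,5)Q 2/4
(1,6)P 1/4
(1,7)Q 1/3
(2,1)P 2/3
(2,2)P 3/5
(2,3)Q 2/5
(2,4)Q 3/5
(2,6)P 2/5
(2,7)Q 1/4
(3,1)P 2/2
(3,3)P 3/6
(3,4)P 2/6
(3,6)P 3/5
(4,3)P 3/5
(4,4)Q 2/6
(4,5)Q 2/6
(4,6)P 2/5
(4,7)P 2/3
(5,1)P 1/2
(5,2)Q 0/3
(5,4)P 3/6
(5,5)Q 2/7
(5,7)Q 0/3
(6,2)P 3/4
(6,4)P 4/5
(6,5)P 4/5
(6,6)P 2/4
(7,1)P 1/1
(7,3)P 2/2
(7,5)P 3/3
Sum over 32 individuals: 0/2 + 3/3 + 2/4 + 1/4 + 1/3 + 2/3 + 3/5 + 2/5 + 3/5 + 2/5 + 1/4 + 2/2 + 3/6 + 2/6 + 3/5 + 3/5 + 2/6 + 2/6 + 2/5 + 2/3 + 1/2 + 0/3 + 3/6 + 2/7 + 0/3 + 3/4 + 4/5 + 4/5 + 2/4 + 1/1 + 2/2 + 3/3 = 7099/420; mean = 7099/420 ÷ 32 = 7099/13440 = 0.528199… → 0.528.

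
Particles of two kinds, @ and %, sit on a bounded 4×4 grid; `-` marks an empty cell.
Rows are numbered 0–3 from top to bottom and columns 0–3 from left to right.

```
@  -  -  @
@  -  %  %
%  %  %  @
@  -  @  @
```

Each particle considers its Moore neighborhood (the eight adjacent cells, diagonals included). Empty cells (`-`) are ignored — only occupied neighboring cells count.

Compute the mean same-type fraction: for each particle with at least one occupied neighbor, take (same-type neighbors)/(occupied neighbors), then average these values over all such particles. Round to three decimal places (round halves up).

0.444

Row 0: (0,0)@ 1/1 · (0,3)@ 0/2
Row 1: (1,0)@ 1/3 · (1,2)% 3/5 · (1,3)% 2/4
Row 2: (2,0)% 1/3 · (2,1)% 3/6 · (2,2)% 3/6 · (2,3)@ 2/5
Row 3: (3,0)@ 0/2 · (3,2)@ 2/4 · (3,3)@ 2/3
Sum over 12 particles: 1/1 + 0/2 + 1/3 + 3/5 + 2/4 + 1/3 + 3/6 + 3/6 + 2/5 + 0/2 + 2/4 + 2/3 = 16/3; mean = 16/3 ÷ 12 = 4/9 = 0.444444… → 0.444.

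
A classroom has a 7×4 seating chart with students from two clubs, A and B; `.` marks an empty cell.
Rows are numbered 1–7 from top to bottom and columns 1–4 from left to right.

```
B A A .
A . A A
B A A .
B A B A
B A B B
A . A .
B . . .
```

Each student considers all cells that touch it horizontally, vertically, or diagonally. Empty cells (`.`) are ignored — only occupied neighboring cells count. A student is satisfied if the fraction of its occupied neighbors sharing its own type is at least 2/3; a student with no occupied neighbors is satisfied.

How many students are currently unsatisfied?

(1,1)B 0/2 ✗
(1,2)A 3/4 ✓
(1,3)A 3/3 ✓
(2,1)A 2/4 ✗
(2,3)A 5/5 ✓
(2,4)A 3/3 ✓
(3,1)B 1/4 ✗
(3,2)A 4/7 ✗
(3,3)A 5/6 ✓
(4,1)B 2/5 ✗
(4,2)A 3/8 ✗
(4,3)B 2/7 ✗
(4,4)A 1/4 ✗
(5,1)B 1/4 ✗
(5,2)A 3/7 ✗
(5,3)B 2/6 ✗
(5,4)B 2/4 ✗
(6,1)A 1/3 ✗
(6,3)A 1/3 ✗
(7,1)B 0/1 ✗
Unsatisfied: (1,1), (2,1), (3,1), (3,2), (4,1), (4,2), (4,3), (4,4), (5,1), (5,2), (5,3), (5,4), (6,1), (6,3), (7,1) — 15 in total.

15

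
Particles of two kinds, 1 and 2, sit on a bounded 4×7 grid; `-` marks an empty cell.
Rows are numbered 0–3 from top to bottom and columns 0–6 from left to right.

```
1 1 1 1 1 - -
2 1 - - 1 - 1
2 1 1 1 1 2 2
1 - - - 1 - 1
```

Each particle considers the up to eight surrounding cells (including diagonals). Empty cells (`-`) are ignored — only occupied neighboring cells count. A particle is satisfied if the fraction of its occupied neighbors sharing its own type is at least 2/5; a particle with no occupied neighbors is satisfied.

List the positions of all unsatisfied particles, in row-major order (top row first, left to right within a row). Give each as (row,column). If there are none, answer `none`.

Row 0: (0,0)1 2/3 satisfied · (0,1)1 3/4 satisfied · (0,2)1 3/3 satisfied · (0,3)1 3/3 satisfied · (0,4)1 2/2 satisfied
Row 1: (1,0)2 1/5 not · (1,1)1 5/7 satisfied · (1,4)1 4/5 satisfied · (1,6)1 0/2 not
Row 2: (2,0)2 1/4 not · (2,1)1 3/5 satisfied · (2,2)1 3/3 satisfied · (2,3)1 4/4 satisfied · (2,4)1 3/4 satisfied · (2,5)2 1/6 not · (2,6)2 1/3 not
Row 3: (3,0)1 1/2 satisfied · (3,4)1 2/3 satisfied · (3,6)1 0/2 not

(1,0), (1,6), (2,0), (2,5), (2,6), (3,6)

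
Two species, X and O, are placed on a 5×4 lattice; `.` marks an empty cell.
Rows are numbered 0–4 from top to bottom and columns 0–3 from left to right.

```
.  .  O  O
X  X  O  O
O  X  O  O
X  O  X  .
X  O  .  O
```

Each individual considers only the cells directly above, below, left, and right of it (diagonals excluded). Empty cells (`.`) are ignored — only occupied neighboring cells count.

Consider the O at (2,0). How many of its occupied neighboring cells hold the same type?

Occupied neighbors of (2,0): (1,0)=X, (3,0)=X, (2,1)=X.
Same type (O): 0 of 3.

0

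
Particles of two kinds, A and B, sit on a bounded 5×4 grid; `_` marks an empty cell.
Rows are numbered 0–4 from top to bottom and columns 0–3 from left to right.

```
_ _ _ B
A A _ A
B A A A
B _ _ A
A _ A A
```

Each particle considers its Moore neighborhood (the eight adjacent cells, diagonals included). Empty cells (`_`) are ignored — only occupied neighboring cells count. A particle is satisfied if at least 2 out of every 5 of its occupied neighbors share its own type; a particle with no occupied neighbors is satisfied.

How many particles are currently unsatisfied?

(0,3)B 0/1 not
(1,0)A 2/3 satisfied
(1,1)A 3/4 satisfied
(1,3)A 2/3 satisfied
(2,0)B 1/4 not
(2,1)A 3/5 satisfied
(2,2)A 5/5 satisfied
(2,3)A 3/3 satisfied
(3,0)B 1/3 not
(3,3)A 4/4 satisfied
(4,0)A 0/1 not
(4,2)A 2/2 satisfied
(4,3)A 2/2 satisfied
Unsatisfied: (0,3), (2,0), (3,0), (4,0) — 4 in total.

4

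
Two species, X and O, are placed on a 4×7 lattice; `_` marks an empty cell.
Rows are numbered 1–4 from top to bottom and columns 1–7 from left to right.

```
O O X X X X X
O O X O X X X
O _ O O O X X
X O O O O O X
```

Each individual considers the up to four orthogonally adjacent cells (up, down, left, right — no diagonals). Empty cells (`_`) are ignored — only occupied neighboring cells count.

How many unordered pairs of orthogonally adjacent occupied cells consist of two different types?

Scan each occupied cell's neighbors to the right and below so each pair is counted once.
Row 1: O(1,1)–O(1,2)= O(1,1)–O(2,1)= O(1,2)–X(1,3)≠ O(1,2)–O(2,2)= X(1,3)–X(1,4)= X(1,3)–X(2,3)= X(1,4)–X(1,5)= X(1,4)–O(2,4)≠ X(1,5)–X(1,6)= X(1,5)–X(2,5)= X(1,6)–X(1,7)= X(1,6)–X(2,6)= X(1,7)–X(2,7)=  → 2/13 unlike.
Row 2: O(2,1)–O(2,2)= O(2,1)–O(3,1)= O(2,2)–X(2,3)≠ X(2,3)–O(2,4)≠ X(2,3)–O(3,3)≠ O(2,4)–X(2,5)≠ O(2,4)–O(3,4)= X(2,5)–X(2,6)= X(2,5)–O(3,5)≠ X(2,6)–X(2,7)= X(2,6)–X(3,6)= X(2,7)–X(3,7)=  → 5/12 unlike.
Row 3: O(3,1)–X(4,1)≠ O(3,3)–O(3,4)= O(3,3)–O(4,3)= O(3,4)–O(3,5)= O(3,4)–O(4,4)= O(3,5)–X(3,6)≠ O(3,5)–O(4,5)= X(3,6)–X(3,7)= X(3,6)–O(4,6)≠ X(3,7)–X(4,7)=  → 3/10 unlike.
Row 4: X(4,1)–O(4,2)≠ O(4,2)–O(4,3)= O(4,3)–O(4,4)= O(4,4)–O(4,5)= O(4,5)–O(4,6)= O(4,6)–X(4,7)≠  → 2/6 unlike.
Total adjacent occupied pairs: 41; unlike-type pairs: 12.

12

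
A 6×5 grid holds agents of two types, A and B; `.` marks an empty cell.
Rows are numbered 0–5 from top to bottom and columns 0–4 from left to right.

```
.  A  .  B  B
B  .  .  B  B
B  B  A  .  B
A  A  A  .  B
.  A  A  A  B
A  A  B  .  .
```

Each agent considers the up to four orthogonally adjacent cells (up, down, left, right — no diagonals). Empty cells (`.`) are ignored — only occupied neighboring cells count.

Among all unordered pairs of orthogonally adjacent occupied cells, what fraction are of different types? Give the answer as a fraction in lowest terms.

Scan each occupied cell's neighbors to the right and below so each pair is counted once.
From row 0: 0 unlike of 3 pairs (running 0/3).
From row 1: 0 unlike of 3 pairs (running 0/6).
From row 2: 3 unlike of 6 pairs (running 3/12).
From row 3: 0 unlike of 5 pairs (running 3/17).
From row 4: 2 unlike of 5 pairs (running 5/22).
From row 5: 1 unlike of 2 pairs (running 6/24).
Total adjacent occupied pairs: 24; unlike-type pairs: 6.
6/24 reduces to 1/4.

1/4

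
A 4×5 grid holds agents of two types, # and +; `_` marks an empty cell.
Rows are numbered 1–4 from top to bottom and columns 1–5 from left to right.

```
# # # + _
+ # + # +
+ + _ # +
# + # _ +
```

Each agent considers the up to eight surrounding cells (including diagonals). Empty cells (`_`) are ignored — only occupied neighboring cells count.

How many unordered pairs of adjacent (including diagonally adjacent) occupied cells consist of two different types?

22

Scan each occupied cell's neighbors to the right and below (and the two forward diagonals) so each pair is counted once.
From row 1: 6 unlike of 14 pairs (running 6/14).
From row 2: 9 unlike of 14 pairs (running 15/28).
From row 3: 5 unlike of 10 pairs (running 20/38).
From row 4: 2 unlike of 2 pairs (running 22/40).
Total adjacent occupied pairs: 40; unlike-type pairs: 22.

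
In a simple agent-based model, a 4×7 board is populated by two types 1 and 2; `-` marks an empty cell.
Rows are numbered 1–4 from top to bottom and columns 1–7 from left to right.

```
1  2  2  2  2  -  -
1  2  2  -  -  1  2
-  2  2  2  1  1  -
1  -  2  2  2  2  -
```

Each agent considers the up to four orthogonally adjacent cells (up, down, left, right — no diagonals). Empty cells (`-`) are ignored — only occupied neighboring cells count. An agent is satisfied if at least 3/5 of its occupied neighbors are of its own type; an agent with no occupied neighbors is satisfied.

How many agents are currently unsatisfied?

6

(1,1)1 1/2 ✗
(1,2)2 2/3 ✓
(1,3)2 3/3 ✓
(1,4)2 2/2 ✓
(1,5)2 1/1 ✓
(2,1)1 1/2 ✗
(2,2)2 3/4 ✓
(2,3)2 3/3 ✓
(2,6)1 1/2 ✗
(2,7)2 0/1 ✗
(3,2)2 2/2 ✓
(3,3)2 4/4 ✓
(3,4)2 2/3 ✓
(3,5)1 1/3 ✗
(3,6)1 2/3 ✓
(4,1)1 0/0 ✓
(4,3)2 2/2 ✓
(4,4)2 3/3 ✓
(4,5)2 2/3 ✓
(4,6)2 1/2 ✗
Unsatisfied: (1,1), (2,1), (2,6), (2,7), (3,5), (4,6) — 6 in total.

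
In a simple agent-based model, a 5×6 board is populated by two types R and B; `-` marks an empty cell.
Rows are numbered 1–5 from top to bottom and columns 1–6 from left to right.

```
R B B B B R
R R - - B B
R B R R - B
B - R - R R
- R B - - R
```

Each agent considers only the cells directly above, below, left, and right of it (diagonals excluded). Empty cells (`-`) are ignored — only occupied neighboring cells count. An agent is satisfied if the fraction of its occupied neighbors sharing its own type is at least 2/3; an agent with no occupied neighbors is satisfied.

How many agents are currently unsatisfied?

11

Row 1: (1,1)R 1/2 unhappy · (1,2)B 1/3 unhappy · (1,3)B 2/2 ok · (1,4)B 2/2 ok · (1,5)B 2/3 ok · (1,6)R 0/2 unhappy
Row 2: (2,1)R 3/3 ok · (2,2)R 1/3 unhappy · (2,5)B 2/2 ok · (2,6)B 2/3 ok
Row 3: (3,1)R 1/3 unhappy · (3,2)B 0/3 unhappy · (3,3)R 2/3 ok · (3,4)R 1/1 ok · (3,6)B 1/2 unhappy
Row 4: (4,1)B 0/1 unhappy · (4,3)R 1/2 unhappy · (4,5)R 1/1 ok · (4,6)R 2/3 ok
Row 5: (5,2)R 0/1 unhappy · (5,3)B 0/2 unhappy · (5,6)R 1/1 ok
Unsatisfied: (1,1), (1,2), (1,6), (2,2), (3,1), (3,2), (3,6), (4,1), (4,3), (5,2), (5,3) — 11 in total.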